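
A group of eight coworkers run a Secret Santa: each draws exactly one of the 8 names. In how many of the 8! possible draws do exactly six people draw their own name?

28

Choose which 6 of the 8 are fixed: C(8,6) = 28.
The remaining 2 must be deranged: !2 = 1.
Total: 28 × 1 = 28.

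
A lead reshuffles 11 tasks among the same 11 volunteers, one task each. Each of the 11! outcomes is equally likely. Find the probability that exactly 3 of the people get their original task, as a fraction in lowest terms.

2119/34560

Favorable outcomes: C(11,3)·!8 = 165·14833 = 2447445.
Total outcomes: 11! = 39916800.
Probability = 2447445/39916800 = 2119/34560.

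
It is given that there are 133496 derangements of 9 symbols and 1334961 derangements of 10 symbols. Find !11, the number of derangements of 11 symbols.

14684570

!11 = (11-1)·(!10 + !9) = 10·(1334961 + 133496) = 10·1468457 = 14684570.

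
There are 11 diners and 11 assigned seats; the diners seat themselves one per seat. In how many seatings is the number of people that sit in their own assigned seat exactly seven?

Choose which 7 of the 11 are fixed: C(11,7) = 330.
The remaining 4 must be deranged: !4 = 9.
Total: 330 × 9 = 2970.

2970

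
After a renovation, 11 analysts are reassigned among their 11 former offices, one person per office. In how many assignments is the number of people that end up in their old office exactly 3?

Pick the 3 fixed positions: C(11,3) = 165 ways.
The remaining 8 must be deranged: !8 = 14833.
Total: 165 × 14833 = 2447445.

2447445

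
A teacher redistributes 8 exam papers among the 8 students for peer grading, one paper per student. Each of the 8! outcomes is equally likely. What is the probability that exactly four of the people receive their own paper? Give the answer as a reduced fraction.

Favorable outcomes: C(8,4)·!4 = 70·9 = 630.
Total outcomes: 8! = 40320.
Probability = 630/40320 = 1/64.

1/64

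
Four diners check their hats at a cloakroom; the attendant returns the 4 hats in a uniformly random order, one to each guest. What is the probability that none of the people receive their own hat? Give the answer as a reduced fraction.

3/8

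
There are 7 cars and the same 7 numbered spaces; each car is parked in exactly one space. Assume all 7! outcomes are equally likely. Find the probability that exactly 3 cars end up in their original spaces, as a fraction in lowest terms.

1/16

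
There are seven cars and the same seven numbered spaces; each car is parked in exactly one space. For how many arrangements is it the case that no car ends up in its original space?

1854

The number of derangements of 7 is !7 = Σ_{k=0}^{7} (-1)^k·7!/k!
= 7! - 7!/1! + 7!/2! - 7!/3! + 7!/4! - 7!/5! + 7!/6! - 7!/7!
= 5040 - 5040 + 2520 - 840 + 210 - 42 + 7 - 1
= 1854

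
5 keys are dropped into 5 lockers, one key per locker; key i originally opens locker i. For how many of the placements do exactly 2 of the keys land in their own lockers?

Choose which 2 of the 5 are fixed: C(5,2) = 10.
The other 3 form a derangement: !3 = 2.
Total: 10 × 2 = 20.

20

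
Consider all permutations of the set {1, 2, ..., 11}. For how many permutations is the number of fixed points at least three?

3205379

Sum C(11,i)·!(11-i) for i = 3..11:
  i=3: C(11,3)·!8 = 165·14833 = 2447445
  i=4: C(11,4)·!7 = 330·1854 = 611820
  i=5: C(11,5)·!6 = 462·265 = 122430
  i=6: C(11,6)·!5 = 462·44 = 20328
  i=7: C(11,7)·!4 = 330·9 = 2970
  i=8: C(11,8)·!3 = 165·2 = 330
  i=9: C(11,9)·!2 = 55·1 = 55
  i=10: C(11,10)·!1 = 11·0 = 0
  i=11: C(11,11)·!0 = 1·1 = 1
Total = 3205379.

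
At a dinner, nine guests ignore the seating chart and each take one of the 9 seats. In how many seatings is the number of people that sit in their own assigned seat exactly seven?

36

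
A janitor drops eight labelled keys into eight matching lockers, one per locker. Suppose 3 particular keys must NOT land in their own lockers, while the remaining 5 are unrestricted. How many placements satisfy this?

Inclusion-exclusion on the 3 forbidden self-matches:
Σ_{j=0}^{3} (-1)^j C(3,j)(8-j)!
= C(3,0)·8! - C(3,1)·7! + C(3,2)·6! - C(3,3)·5!
= 40320 - 15120 + 2160 - 120
= 27240

27240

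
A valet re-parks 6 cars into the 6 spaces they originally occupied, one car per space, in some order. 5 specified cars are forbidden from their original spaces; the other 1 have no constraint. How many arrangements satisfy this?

Inclusion-exclusion on the 5 forbidden self-matches:
Σ_{j=0}^{5} (-1)^j C(5,j)(6-j)!
= C(5,0)·6! - C(5,1)·5! + C(5,2)·4! - C(5,3)·3! + C(5,4)·2! - C(5,5)·1!
= 720 - 600 + 240 - 60 + 10 - 1
= 309

309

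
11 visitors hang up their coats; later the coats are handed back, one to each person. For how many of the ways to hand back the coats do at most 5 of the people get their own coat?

Sum C(11,i)·!(11-i) for i = 0..5:
  i=0: C(11,0)·!11 = 1·14684570 = 14684570
  i=1: C(11,1)·!10 = 11·1334961 = 14684571
  i=2: C(11,2)·!9 = 55·133496 = 7342280
  i=3: C(11,3)·!8 = 165·14833 = 2447445
  i=4: C(11,4)·!7 = 330·1854 = 611820
  i=5: C(11,5)·!6 = 462·265 = 122430
Total = 39893116.

39893116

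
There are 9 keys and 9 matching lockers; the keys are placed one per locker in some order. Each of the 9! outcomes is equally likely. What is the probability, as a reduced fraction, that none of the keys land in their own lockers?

16687/45360

Favorable outcomes: !9 = 133496.
Total outcomes: 9! = 362880.
Probability = 133496/362880 = 16687/45360.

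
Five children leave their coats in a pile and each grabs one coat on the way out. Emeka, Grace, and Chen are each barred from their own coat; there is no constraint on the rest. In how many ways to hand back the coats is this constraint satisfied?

64

Inclusion-exclusion on the 3 forbidden self-matches:
Σ_{j=0}^{3} (-1)^j C(3,j)(5-j)!
= C(3,0)·5! - C(3,1)·4! + C(3,2)·3! - C(3,3)·2!
= 120 - 72 + 18 - 2
= 64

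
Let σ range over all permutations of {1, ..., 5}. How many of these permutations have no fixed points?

Recurrence: !5 = 4·(!4 + !3).
!5 = 4·(9 + 2) = 4·11 = 44

44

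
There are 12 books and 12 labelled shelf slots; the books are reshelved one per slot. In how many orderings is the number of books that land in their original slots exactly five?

1468368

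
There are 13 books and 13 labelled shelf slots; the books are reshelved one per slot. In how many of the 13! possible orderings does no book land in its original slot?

2290792932

The subfactorial !13 = [13!/e] (nearest integer).
13! = 6227020800, and 6227020800/e ≈ 2290792932.07, so !13 = 2290792932.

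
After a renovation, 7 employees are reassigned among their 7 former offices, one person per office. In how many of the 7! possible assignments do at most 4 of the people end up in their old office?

# with exactly i fixed is C(7,i)·!(7-i); sum over i=0..4:
  i=0: C(7,0)·!7 = 1·1854 = 1854
  i=1: C(7,1)·!6 = 7·265 = 1855
  i=2: C(7,2)·!5 = 21·44 = 924
  i=3: C(7,3)·!4 = 35·9 = 315
  i=4: C(7,4)·!3 = 35·2 = 70
Total = 5018.

5018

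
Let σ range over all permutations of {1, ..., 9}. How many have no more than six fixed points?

362843

# with exactly i fixed is C(9,i)·!(9-i); sum over i=0..6:
  i=0: C(9,0)·!9 = 1·133496 = 133496
  i=1: C(9,1)·!8 = 9·14833 = 133497
  i=2: C(9,2)·!7 = 36·1854 = 66744
  i=3: C(9,3)·!6 = 84·265 = 22260
  i=4: C(9,4)·!5 = 126·44 = 5544
  i=5: C(9,5)·!4 = 126·9 = 1134
  i=6: C(9,6)·!3 = 84·2 = 168
Total = 362843.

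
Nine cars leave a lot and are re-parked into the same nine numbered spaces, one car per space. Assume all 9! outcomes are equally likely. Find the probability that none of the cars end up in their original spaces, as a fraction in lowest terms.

16687/45360

Favorable outcomes: !9 = 133496.
Total outcomes: 9! = 362880.
Probability = 133496/362880 = 16687/45360.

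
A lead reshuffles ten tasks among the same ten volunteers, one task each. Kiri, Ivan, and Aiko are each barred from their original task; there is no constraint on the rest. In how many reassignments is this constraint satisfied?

Inclusion-exclusion on the 3 forbidden self-matches:
Σ_{j=0}^{3} (-1)^j C(3,j)(10-j)!
= C(3,0)·10! - C(3,1)·9! + C(3,2)·8! - C(3,3)·7!
= 3628800 - 1088640 + 120960 - 5040
= 2656080

2656080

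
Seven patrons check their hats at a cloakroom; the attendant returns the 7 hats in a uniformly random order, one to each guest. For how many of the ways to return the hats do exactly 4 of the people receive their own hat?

Pick the 4 fixed positions: C(7,4) = 35 ways.
The other 3 form a derangement: !3 = 2.
Total: 35 × 2 = 70.

70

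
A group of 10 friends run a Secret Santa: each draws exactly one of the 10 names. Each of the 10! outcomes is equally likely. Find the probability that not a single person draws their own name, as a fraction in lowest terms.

16481/44800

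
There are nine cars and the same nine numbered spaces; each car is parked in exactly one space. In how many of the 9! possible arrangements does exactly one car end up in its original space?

133497

Choose which one of the 9 is fixed: C(9,1) = 9.
The remaining 8 must be deranged: !8 = 14833.
Total: 9 × 14833 = 133497.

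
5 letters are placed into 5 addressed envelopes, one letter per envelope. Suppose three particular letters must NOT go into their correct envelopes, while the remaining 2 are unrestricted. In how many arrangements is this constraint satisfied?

64

Let A_j be the event that the j-th constrained one is fixed. By inclusion-exclusion over the 3 events:
Σ_{j=0}^{3} (-1)^j C(3,j)(5-j)!
= C(3,0)·5! - C(3,1)·4! + C(3,2)·3! - C(3,3)·2!
= 120 - 72 + 18 - 2
= 64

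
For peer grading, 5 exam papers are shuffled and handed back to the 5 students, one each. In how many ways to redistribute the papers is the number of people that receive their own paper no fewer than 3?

# with exactly i fixed is C(5,i)·!(5-i); sum over i=3..5:
  i=3: C(5,3)·!2 = 10·1 = 10
  i=4: C(5,4)·!1 = 5·0 = 0
  i=5: C(5,5)·!0 = 1·1 = 1
Total = 11.

11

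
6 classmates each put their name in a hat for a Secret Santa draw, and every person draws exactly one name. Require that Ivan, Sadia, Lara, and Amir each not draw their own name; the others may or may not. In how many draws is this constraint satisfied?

362

Inclusion-exclusion on the 4 forbidden self-matches:
Σ_{j=0}^{4} (-1)^j C(4,j)(6-j)!
= C(4,0)·6! - C(4,1)·5! + C(4,2)·4! - C(4,3)·3! + C(4,4)·2!
= 720 - 480 + 144 - 24 + 2
= 362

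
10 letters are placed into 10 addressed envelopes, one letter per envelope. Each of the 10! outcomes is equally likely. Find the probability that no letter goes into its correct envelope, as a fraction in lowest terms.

16481/44800

Favorable outcomes: !10 = 1334961.
Total outcomes: 10! = 3628800.
Probability = 1334961/3628800 = 16481/44800.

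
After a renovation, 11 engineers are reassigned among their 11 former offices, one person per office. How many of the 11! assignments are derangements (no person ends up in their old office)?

14684570

The number of derangements of 11 is !11 = Σ_{k=0}^{11} (-1)^k·11!/k!
= 11! - 11!/1! + 11!/2! - 11!/3! + 11!/4! - 11!/5! + 11!/6! - 11!/7! + 11!/8! - 11!/9! + 11!/10! - 11!/11!
= 39916800 - 39916800 + 19958400 - 6652800 + 1663200 - 332640 + 55440 - 7920 + 990 - 110 + 11 - 1
= 14684570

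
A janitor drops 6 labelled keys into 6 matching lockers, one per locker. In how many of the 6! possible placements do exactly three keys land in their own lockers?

Pick the 3 fixed positions: C(6,3) = 20 ways.
The other 3 form a derangement: !3 = 2.
Total: 20 × 2 = 40.

40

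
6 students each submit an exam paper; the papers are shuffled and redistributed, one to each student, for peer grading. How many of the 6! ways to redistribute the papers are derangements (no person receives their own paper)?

Use !n = (n-1)(!(n-1) + !(n-2)).
!6 = 5·(44 + 9) = 5·53 = 265

265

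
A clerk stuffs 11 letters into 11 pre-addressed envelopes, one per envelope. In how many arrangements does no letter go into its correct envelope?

14684570

The number of derangements of 11 is !11 = Σ_{k=0}^{11} (-1)^k·11!/k!
= 11! - 11!/1! + 11!/2! - 11!/3! + 11!/4! - 11!/5! + 11!/6! - 11!/7! + 11!/8! - 11!/9! + 11!/10! - 11!/11!
= 39916800 - 39916800 + 19958400 - 6652800 + 1663200 - 332640 + 55440 - 7920 + 990 - 110 + 11 - 1
= 14684570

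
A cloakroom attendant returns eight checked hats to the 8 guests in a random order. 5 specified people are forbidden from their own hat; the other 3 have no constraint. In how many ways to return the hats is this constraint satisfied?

21234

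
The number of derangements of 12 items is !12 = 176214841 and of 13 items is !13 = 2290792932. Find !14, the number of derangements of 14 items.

32071101049

!14 = (14-1)·(!13 + !12) = 13·(2290792932 + 176214841) = 13·2467007773 = 32071101049.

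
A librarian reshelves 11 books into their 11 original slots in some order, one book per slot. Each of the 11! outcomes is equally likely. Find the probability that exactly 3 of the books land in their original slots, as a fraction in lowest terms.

Favorable outcomes: C(11,3)·!8 = 165·14833 = 2447445.
Total outcomes: 11! = 39916800.
Probability = 2447445/39916800 = 2119/34560.

2119/34560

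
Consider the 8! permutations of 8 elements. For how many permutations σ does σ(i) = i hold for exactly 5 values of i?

112

Choose which 5 of the 8 are fixed: C(8,5) = 56.
The other 3 form a derangement: !3 = 2.
Total: 56 × 2 = 112.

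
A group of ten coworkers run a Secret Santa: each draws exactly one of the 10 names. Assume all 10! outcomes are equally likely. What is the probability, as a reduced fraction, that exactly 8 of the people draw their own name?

Favorable outcomes: C(10,8)·!2 = 45·1 = 45.
Total outcomes: 10! = 3628800.
Probability = 45/3628800 = 1/80640.

1/80640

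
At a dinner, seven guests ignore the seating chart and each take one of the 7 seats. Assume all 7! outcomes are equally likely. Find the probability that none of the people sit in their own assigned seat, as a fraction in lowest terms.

103/280

Favorable outcomes: !7 = 1854.
Total outcomes: 7! = 5040.
Probability = 1854/5040 = 103/280.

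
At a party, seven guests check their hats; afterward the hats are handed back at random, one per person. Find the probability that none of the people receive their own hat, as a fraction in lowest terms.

103/280

Favorable outcomes: !7 = 1854.
Total outcomes: 7! = 5040.
Probability = 1854/5040 = 103/280.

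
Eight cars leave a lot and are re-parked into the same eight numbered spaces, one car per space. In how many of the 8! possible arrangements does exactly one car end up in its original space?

Pick the single fixed position: C(8,1) = 8 ways.
The remaining 7 must be deranged: !7 = 1854.
Total: 8 × 1854 = 14832.

14832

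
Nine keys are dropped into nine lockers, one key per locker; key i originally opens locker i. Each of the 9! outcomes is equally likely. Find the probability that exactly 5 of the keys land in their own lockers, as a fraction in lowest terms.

1/320

Favorable outcomes: C(9,5)·!4 = 126·9 = 1134.
Total outcomes: 9! = 362880.
Probability = 1134/362880 = 1/320.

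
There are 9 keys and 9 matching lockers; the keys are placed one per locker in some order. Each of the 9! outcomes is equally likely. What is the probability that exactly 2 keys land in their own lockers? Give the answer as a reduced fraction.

Favorable outcomes: C(9,2)·!7 = 36·1854 = 66744.
Total outcomes: 9! = 362880.
Probability = 66744/362880 = 103/560.

103/560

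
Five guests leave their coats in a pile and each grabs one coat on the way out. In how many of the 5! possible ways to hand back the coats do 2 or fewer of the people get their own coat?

Sum C(5,i)·!(5-i) for i = 0..2:
  i=0: C(5,0)·!5 = 1·44 = 44
  i=1: C(5,1)·!4 = 5·9 = 45
  i=2: C(5,2)·!3 = 10·2 = 20
Total = 109.

109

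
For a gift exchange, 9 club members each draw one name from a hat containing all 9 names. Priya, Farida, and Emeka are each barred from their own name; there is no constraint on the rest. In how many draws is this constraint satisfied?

Inclusion-exclusion on the 3 forbidden self-matches:
Σ_{j=0}^{3} (-1)^j C(3,j)(9-j)!
= C(3,0)·9! - C(3,1)·8! + C(3,2)·7! - C(3,3)·6!
= 362880 - 120960 + 15120 - 720
= 256320

256320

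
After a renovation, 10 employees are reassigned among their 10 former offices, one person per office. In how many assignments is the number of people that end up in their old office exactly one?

1334960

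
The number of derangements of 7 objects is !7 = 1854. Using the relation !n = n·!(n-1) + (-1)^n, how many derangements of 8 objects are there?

!8 = 8·1854 + 1 = 14833.

14833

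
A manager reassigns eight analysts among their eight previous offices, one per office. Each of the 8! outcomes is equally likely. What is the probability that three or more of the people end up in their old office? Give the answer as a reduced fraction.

647/8064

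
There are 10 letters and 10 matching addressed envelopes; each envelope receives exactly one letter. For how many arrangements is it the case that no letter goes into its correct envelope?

The subfactorial !10 = [10!/e] (nearest integer).
10! = 3628800, and 3628800/e ≈ 1334960.92, so !10 = 1334961.

1334961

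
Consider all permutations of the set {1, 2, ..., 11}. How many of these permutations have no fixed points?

14684570

!11 is the nearest integer to 11!/e.
11! = 39916800, and 39916800/e ≈ 14684570.08, so !11 = 14684570.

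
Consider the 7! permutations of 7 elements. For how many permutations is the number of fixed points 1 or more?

# with exactly i fixed is C(7,i)·!(7-i); sum over i=1..7:
  i=1: C(7,1)·!6 = 7·265 = 1855
  i=2: C(7,2)·!5 = 21·44 = 924
  i=3: C(7,3)·!4 = 35·9 = 315
  i=4: C(7,4)·!3 = 35·2 = 70
  i=5: C(7,5)·!2 = 21·1 = 21
  i=6: C(7,6)·!1 = 7·0 = 0
  i=7: C(7,7)·!0 = 1·1 = 1
Total = 3186.

3186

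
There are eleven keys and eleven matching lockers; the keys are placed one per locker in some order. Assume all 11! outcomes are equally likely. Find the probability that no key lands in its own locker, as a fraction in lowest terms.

1468457/3991680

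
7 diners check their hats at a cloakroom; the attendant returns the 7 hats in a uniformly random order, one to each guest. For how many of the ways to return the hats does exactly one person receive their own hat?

1855

Pick the single fixed position: C(7,1) = 7 ways.
The other 6 form a derangement: !6 = 265.
Total: 7 × 265 = 1855.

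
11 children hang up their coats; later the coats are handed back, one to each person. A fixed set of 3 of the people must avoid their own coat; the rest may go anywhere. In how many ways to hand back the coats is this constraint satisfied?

30078720

Inclusion-exclusion on the 3 forbidden self-matches:
Σ_{j=0}^{3} (-1)^j C(3,j)(11-j)!
= C(3,0)·11! - C(3,1)·10! + C(3,2)·9! - C(3,3)·8!
= 39916800 - 10886400 + 1088640 - 40320
= 30078720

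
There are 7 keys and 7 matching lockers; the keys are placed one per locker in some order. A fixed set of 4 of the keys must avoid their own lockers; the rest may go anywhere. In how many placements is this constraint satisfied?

2790

Inclusion-exclusion on the 4 forbidden self-matches:
Σ_{j=0}^{4} (-1)^j C(4,j)(7-j)!
= C(4,0)·7! - C(4,1)·6! + C(4,2)·5! - C(4,3)·4! + C(4,4)·3!
= 5040 - 2880 + 720 - 96 + 6
= 2790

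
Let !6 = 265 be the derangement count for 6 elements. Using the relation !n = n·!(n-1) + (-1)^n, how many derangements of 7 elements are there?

1854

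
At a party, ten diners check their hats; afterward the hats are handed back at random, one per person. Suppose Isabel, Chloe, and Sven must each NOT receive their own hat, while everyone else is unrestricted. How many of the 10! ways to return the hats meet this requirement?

Inclusion-exclusion on the 3 forbidden self-matches:
Σ_{j=0}^{3} (-1)^j C(3,j)(10-j)!
= C(3,0)·10! - C(3,1)·9! + C(3,2)·8! - C(3,3)·7!
= 3628800 - 1088640 + 120960 - 5040
= 2656080

2656080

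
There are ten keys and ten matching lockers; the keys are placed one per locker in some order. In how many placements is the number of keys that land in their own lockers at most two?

3337406

Sum C(10,i)·!(10-i) for i = 0..2:
  i=0: C(10,0)·!10 = 1·1334961 = 1334961
  i=1: C(10,1)·!9 = 10·133496 = 1334960
  i=2: C(10,2)·!8 = 45·14833 = 667485
Total = 3337406.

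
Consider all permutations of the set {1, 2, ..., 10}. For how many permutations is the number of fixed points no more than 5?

3626624

Sum C(10,i)·!(10-i) for i = 0..5:
  i=0: C(10,0)·!10 = 1·1334961 = 1334961
  i=1: C(10,1)·!9 = 10·133496 = 1334960
  i=2: C(10,2)·!8 = 45·14833 = 667485
  i=3: C(10,3)·!7 = 120·1854 = 222480
  i=4: C(10,4)·!6 = 210·265 = 55650
  i=5: C(10,5)·!5 = 252·44 = 11088
Total = 3626624.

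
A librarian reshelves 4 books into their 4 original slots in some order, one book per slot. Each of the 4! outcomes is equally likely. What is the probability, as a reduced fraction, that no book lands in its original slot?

3/8

Favorable outcomes: !4 = 9.
Total outcomes: 4! = 24.
Probability = 9/24 = 3/8.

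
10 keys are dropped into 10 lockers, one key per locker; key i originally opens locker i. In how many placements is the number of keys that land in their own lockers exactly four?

55650

Pick the 4 fixed positions: C(10,4) = 210 ways.
The other 6 form a derangement: !6 = 265.
Total: 210 × 265 = 55650.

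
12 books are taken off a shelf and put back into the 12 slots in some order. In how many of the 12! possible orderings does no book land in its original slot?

176214841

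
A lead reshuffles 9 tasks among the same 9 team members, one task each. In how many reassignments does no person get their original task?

By inclusion-exclusion, !9 = Σ (-1)^k · 9!/k! for k=0..9
= 9! - 9!/1! + 9!/2! - 9!/3! + 9!/4! - 9!/5! + 9!/6! - 9!/7! + 9!/8! - 9!/9!
= 362880 - 362880 + 181440 - 60480 + 15120 - 3024 + 504 - 72 + 9 - 1
= 133496

133496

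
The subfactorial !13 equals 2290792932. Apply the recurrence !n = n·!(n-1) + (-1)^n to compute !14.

!14 = 14·2290792932 + 1 = 32071101049.

32071101049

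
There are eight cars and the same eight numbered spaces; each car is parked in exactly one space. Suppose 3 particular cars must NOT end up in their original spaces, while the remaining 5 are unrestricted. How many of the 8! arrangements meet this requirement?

27240

Let A_j be the event that the j-th constrained one is fixed. By inclusion-exclusion over the 3 events:
Σ_{j=0}^{3} (-1)^j C(3,j)(8-j)!
= C(3,0)·8! - C(3,1)·7! + C(3,2)·6! - C(3,3)·5!
= 40320 - 15120 + 2160 - 120
= 27240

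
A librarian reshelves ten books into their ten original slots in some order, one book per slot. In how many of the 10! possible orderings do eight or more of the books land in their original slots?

Sum C(10,i)·!(10-i) for i = 8..10:
  i=8: C(10,8)·!2 = 45·1 = 45
  i=9: C(10,9)·!1 = 10·0 = 0
  i=10: C(10,10)·!0 = 1·1 = 1
Total = 46.

46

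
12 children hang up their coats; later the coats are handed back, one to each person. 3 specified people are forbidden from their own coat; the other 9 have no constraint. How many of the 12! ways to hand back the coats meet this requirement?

369774720

Inclusion-exclusion on the 3 forbidden self-matches:
Σ_{j=0}^{3} (-1)^j C(3,j)(12-j)!
= C(3,0)·12! - C(3,1)·11! + C(3,2)·10! - C(3,3)·9!
= 479001600 - 119750400 + 10886400 - 362880
= 369774720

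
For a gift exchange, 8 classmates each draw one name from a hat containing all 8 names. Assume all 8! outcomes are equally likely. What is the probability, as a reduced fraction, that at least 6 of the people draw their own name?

29/40320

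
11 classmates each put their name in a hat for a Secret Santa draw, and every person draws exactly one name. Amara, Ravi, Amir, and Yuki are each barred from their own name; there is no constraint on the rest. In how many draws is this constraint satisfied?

27422640

Inclusion-exclusion on the 4 forbidden self-matches:
Σ_{j=0}^{4} (-1)^j C(4,j)(11-j)!
= C(4,0)·11! - C(4,1)·10! + C(4,2)·9! - C(4,3)·8! + C(4,4)·7!
= 39916800 - 14515200 + 2177280 - 161280 + 5040
= 27422640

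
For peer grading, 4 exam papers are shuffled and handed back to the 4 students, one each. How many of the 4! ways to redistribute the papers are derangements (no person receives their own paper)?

9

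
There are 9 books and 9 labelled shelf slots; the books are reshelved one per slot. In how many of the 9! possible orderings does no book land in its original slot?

!9 is the nearest integer to 9!/e.
9! = 362880, and 362880/e ≈ 133496.09, so !9 = 133496.

133496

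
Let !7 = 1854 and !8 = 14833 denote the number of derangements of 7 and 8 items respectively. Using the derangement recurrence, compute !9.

!9 = (9-1)·(!8 + !7) = 8·(14833 + 1854) = 8·16687 = 133496.

133496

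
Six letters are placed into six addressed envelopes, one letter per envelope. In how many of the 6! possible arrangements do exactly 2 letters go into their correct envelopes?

Pick the 2 fixed positions: C(6,2) = 15 ways.
The other 4 form a derangement: !4 = 9.
Total: 15 × 9 = 135.

135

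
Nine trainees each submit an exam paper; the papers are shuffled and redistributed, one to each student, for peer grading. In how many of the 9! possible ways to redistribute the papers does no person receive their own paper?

The subfactorial !9 = [9!/e] (nearest integer).
9! = 362880, and 362880/e ≈ 133496.09, so !9 = 133496.

133496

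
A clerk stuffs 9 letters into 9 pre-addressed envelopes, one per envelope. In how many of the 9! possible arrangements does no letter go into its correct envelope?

133496

The subfactorial !9 = [9!/e] (nearest integer).
9! = 362880, and 362880/e ≈ 133496.09, so !9 = 133496.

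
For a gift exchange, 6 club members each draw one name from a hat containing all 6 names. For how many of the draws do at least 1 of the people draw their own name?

455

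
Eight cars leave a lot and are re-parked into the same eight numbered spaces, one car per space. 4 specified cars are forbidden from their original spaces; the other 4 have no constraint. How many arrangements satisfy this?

24024

Inclusion-exclusion on the 4 forbidden self-matches:
Σ_{j=0}^{4} (-1)^j C(4,j)(8-j)!
= C(4,0)·8! - C(4,1)·7! + C(4,2)·6! - C(4,3)·5! + C(4,4)·4!
= 40320 - 20160 + 4320 - 480 + 24
= 24024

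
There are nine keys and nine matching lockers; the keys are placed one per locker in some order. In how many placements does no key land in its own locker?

!9 = 9! · Σ_{k=0}^{9} (-1)^k/k!
= 9! - 9!/1! + 9!/2! - 9!/3! + 9!/4! - 9!/5! + 9!/6! - 9!/7! + 9!/8! - 9!/9!
= 362880 - 362880 + 181440 - 60480 + 15120 - 3024 + 504 - 72 + 9 - 1
= 133496

133496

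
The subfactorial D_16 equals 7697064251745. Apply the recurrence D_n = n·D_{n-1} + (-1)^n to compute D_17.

130850092279664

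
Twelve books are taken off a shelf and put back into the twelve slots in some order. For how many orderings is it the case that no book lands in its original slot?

Recurrence: !12 = 12·!11 + (-1)^12.
!12 = 12·14684570 + 1 = 176214841

176214841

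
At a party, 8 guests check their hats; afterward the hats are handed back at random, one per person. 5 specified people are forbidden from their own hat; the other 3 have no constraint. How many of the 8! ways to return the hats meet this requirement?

21234

Inclusion-exclusion on the 5 forbidden self-matches:
Σ_{j=0}^{5} (-1)^j C(5,j)(8-j)!
= C(5,0)·8! - C(5,1)·7! + C(5,2)·6! - C(5,3)·5! + C(5,4)·4! - C(5,5)·3!
= 40320 - 25200 + 7200 - 1200 + 120 - 6
= 21234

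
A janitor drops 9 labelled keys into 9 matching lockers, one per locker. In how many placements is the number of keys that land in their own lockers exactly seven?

Pick the 7 fixed positions: C(9,7) = 36 ways.
The remaining 2 must be deranged: !2 = 1.
Total: 36 × 1 = 36.

36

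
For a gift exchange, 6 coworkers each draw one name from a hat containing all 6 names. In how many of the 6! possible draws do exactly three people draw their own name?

40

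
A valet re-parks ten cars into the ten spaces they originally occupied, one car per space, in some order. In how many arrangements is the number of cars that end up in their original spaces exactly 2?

Choose which 2 of the 10 are fixed: C(10,2) = 45.
The remaining 8 must be deranged: !8 = 14833.
Total: 45 × 14833 = 667485.

667485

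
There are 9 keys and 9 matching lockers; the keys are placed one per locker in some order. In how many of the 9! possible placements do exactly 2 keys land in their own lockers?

66744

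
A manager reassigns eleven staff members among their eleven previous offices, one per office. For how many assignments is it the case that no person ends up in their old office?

14684570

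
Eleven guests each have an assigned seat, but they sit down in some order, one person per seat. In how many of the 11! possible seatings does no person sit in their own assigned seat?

14684570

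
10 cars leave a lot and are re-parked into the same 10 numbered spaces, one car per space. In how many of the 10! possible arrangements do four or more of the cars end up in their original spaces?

68914

Sum C(10,i)·!(10-i) for i = 4..10:
  i=4: C(10,4)·!6 = 210·265 = 55650
  i=5: C(10,5)·!5 = 252·44 = 11088
  i=6: C(10,6)·!4 = 210·9 = 1890
  i=7: C(10,7)·!3 = 120·2 = 240
  i=8: C(10,8)·!2 = 45·1 = 45
  i=9: C(10,9)·!1 = 10·0 = 0
  i=10: C(10,10)·!0 = 1·1 = 1
Total = 68914.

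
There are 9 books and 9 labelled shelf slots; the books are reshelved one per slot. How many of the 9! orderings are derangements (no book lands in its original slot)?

133496

By inclusion-exclusion, !9 = Σ (-1)^k · 9!/k! for k=0..9
= 9! - 9!/1! + 9!/2! - 9!/3! + 9!/4! - 9!/5! + 9!/6! - 9!/7! + 9!/8! - 9!/9!
= 362880 - 362880 + 181440 - 60480 + 15120 - 3024 + 504 - 72 + 9 - 1
= 133496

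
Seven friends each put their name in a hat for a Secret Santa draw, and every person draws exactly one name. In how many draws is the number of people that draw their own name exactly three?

315

Choose which 3 of the 7 are fixed: C(7,3) = 35.
The other 4 form a derangement: !4 = 9.
Total: 35 × 9 = 315.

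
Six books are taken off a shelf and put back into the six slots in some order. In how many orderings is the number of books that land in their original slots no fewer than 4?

Sum C(6,i)·!(6-i) for i = 4..6:
  i=4: C(6,4)·!2 = 15·1 = 15
  i=5: C(6,5)·!1 = 6·0 = 0
  i=6: C(6,6)·!0 = 1·1 = 1
Total = 16.

16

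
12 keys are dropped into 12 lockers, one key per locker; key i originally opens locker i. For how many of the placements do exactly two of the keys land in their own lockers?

Choose which 2 of the 12 are fixed: C(12,2) = 66.
The other 10 form a derangement: !10 = 1334961.
Total: 66 × 1334961 = 88107426.

88107426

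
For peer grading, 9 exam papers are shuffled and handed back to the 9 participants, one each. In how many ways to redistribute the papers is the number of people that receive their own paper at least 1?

229384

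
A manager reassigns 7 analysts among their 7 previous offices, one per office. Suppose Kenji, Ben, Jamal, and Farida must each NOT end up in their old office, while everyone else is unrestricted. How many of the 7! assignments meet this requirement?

2790

Let A_j be the event that the j-th constrained one is fixed. By inclusion-exclusion over the 4 events:
Σ_{j=0}^{4} (-1)^j C(4,j)(7-j)!
= C(4,0)·7! - C(4,1)·6! + C(4,2)·5! - C(4,3)·4! + C(4,4)·3!
= 5040 - 2880 + 720 - 96 + 6
= 2790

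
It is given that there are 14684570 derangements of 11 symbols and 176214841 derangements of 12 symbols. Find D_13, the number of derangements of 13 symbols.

2290792932

D_13 = (13-1)·(D_12 + D_11) = 12·(176214841 + 14684570) = 12·190899411 = 2290792932.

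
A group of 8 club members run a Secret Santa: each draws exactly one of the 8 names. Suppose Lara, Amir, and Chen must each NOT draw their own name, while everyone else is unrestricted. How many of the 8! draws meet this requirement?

27240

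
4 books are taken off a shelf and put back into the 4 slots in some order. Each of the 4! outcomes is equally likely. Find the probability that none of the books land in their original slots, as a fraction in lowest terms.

3/8

Favorable outcomes: !4 = 9.
Total outcomes: 4! = 24.
Probability = 9/24 = 3/8.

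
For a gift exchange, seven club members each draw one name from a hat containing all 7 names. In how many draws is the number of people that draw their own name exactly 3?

315

Pick the 3 fixed positions: C(7,3) = 35 ways.
The remaining 4 must be deranged: !4 = 9.
Total: 35 × 9 = 315.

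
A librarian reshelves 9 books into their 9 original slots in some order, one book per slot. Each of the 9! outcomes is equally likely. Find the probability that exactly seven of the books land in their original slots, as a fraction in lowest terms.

Favorable outcomes: C(9,7)·!2 = 36·1 = 36.
Total outcomes: 9! = 362880.
Probability = 36/362880 = 1/10080.

1/10080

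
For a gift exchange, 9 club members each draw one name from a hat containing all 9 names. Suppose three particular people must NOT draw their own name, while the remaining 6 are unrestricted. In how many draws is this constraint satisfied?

256320

Inclusion-exclusion on the 3 forbidden self-matches:
Σ_{j=0}^{3} (-1)^j C(3,j)(9-j)!
= C(3,0)·9! - C(3,1)·8! + C(3,2)·7! - C(3,3)·6!
= 362880 - 120960 + 15120 - 720
= 256320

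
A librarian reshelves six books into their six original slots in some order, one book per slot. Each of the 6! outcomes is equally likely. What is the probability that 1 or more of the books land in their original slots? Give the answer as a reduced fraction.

Favorable outcomes: Σ_{i≥1} C(6,i)·!(6-i) = 6·44 + 15·9 + 20·2 + 15·1 + 6·0 + 1·1 = 455.
Total outcomes: 6! = 720.
Probability = 455/720 = 91/144.

91/144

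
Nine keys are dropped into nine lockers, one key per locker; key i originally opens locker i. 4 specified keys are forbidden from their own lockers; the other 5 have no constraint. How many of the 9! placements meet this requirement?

229080

Inclusion-exclusion on the 4 forbidden self-matches:
Σ_{j=0}^{4} (-1)^j C(4,j)(9-j)!
= C(4,0)·9! - C(4,1)·8! + C(4,2)·7! - C(4,3)·6! + C(4,4)·5!
= 362880 - 161280 + 30240 - 2880 + 120
= 229080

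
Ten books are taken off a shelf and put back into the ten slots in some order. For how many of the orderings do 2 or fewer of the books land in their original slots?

3337406

Sum C(10,i)·!(10-i) for i = 0..2:
  i=0: C(10,0)·!10 = 1·1334961 = 1334961
  i=1: C(10,1)·!9 = 10·133496 = 1334960
  i=2: C(10,2)·!8 = 45·14833 = 667485
Total = 3337406.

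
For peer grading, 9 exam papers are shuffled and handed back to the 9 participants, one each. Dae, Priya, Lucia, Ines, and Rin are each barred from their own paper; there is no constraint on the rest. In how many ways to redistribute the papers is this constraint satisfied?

Inclusion-exclusion on the 5 forbidden self-matches:
Σ_{j=0}^{5} (-1)^j C(5,j)(9-j)!
= C(5,0)·9! - C(5,1)·8! + C(5,2)·7! - C(5,3)·6! + C(5,4)·5! - C(5,5)·4!
= 362880 - 201600 + 50400 - 7200 + 600 - 24
= 205056

205056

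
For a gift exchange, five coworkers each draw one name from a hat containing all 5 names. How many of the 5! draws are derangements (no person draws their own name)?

Use !n = n·!(n-1) + (-1)^n.
!5 = 5·9 - 1 = 44

44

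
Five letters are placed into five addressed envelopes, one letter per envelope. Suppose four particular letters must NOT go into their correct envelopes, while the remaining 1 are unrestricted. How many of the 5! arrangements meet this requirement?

Let A_j be the event that the j-th constrained one is fixed. By inclusion-exclusion over the 4 events:
Σ_{j=0}^{4} (-1)^j C(4,j)(5-j)!
= C(4,0)·5! - C(4,1)·4! + C(4,2)·3! - C(4,3)·2! + C(4,4)·1!
= 120 - 96 + 36 - 8 + 1
= 53

53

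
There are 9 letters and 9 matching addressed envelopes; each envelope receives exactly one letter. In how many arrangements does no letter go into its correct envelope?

Recurrence: !9 = 8·(!8 + !7).
!9 = 8·(14833 + 1854) = 8·16687 = 133496

133496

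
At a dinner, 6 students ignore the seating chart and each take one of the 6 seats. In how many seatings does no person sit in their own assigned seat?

265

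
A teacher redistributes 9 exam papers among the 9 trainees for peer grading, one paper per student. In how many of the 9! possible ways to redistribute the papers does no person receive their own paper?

Use !n = (n-1)(!(n-1) + !(n-2)).
!9 = 8·(14833 + 1854) = 8·16687 = 133496

133496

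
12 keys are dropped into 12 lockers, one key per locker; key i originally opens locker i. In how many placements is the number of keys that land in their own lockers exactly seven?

Choose which 7 of the 12 are fixed: C(12,7) = 792.
The remaining 5 must be deranged: !5 = 44.
Total: 792 × 44 = 34848.

34848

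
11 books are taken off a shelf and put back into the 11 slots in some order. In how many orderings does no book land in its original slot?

14684570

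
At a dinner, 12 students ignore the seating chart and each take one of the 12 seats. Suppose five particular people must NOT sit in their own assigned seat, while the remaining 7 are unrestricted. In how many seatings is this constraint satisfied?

Let A_j be the event that the j-th constrained one is fixed. By inclusion-exclusion over the 5 events:
Σ_{j=0}^{5} (-1)^j C(5,j)(12-j)!
= C(5,0)·12! - C(5,1)·11! + C(5,2)·10! - C(5,3)·9! + C(5,4)·8! - C(5,5)·7!
= 479001600 - 199584000 + 36288000 - 3628800 + 201600 - 5040
= 312273360

312273360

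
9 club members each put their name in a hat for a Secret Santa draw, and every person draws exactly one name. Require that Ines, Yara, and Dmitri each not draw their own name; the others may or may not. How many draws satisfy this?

256320

Inclusion-exclusion on the 3 forbidden self-matches:
Σ_{j=0}^{3} (-1)^j C(3,j)(9-j)!
= C(3,0)·9! - C(3,1)·8! + C(3,2)·7! - C(3,3)·6!
= 362880 - 120960 + 15120 - 720
= 256320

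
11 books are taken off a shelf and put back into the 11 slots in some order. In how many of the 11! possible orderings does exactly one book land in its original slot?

14684571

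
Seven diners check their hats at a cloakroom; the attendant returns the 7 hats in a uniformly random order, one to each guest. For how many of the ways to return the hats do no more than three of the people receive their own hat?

4948

# with exactly i fixed is C(7,i)·!(7-i); sum over i=0..3:
  i=0: C(7,0)·!7 = 1·1854 = 1854
  i=1: C(7,1)·!6 = 7·265 = 1855
  i=2: C(7,2)·!5 = 21·44 = 924
  i=3: C(7,3)·!4 = 35·9 = 315
Total = 4948.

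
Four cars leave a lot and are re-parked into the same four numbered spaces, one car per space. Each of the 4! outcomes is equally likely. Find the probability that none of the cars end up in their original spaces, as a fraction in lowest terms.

Favorable outcomes: !4 = 9.
Total outcomes: 4! = 24.
Probability = 9/24 = 3/8.

3/8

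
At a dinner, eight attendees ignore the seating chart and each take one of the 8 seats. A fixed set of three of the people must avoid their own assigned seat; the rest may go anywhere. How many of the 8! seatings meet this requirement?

27240

Inclusion-exclusion on the 3 forbidden self-matches:
Σ_{j=0}^{3} (-1)^j C(3,j)(8-j)!
= C(3,0)·8! - C(3,1)·7! + C(3,2)·6! - C(3,3)·5!
= 40320 - 15120 + 2160 - 120
= 27240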